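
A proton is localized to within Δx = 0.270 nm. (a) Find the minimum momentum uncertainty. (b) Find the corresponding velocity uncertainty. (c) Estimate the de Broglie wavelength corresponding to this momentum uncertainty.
(a) Δp_min = 1.953 × 10^-25 kg·m/s
(b) Δv_min = 116.757 m/s
(c) λ_dB = 3.393 nm

Step-by-step:

(a) From the uncertainty principle:
Δp_min = ℏ/(2Δx) = (1.055e-34 J·s)/(2 × 2.700e-10 m) = 1.953e-25 kg·m/s

(b) The velocity uncertainty:
Δv = Δp/m = (1.953e-25 kg·m/s)/(1.673e-27 kg) = 1.168e+02 m/s = 116.757 m/s

(c) The de Broglie wavelength for this momentum:
λ = h/p = (6.626e-34 J·s)/(1.953e-25 kg·m/s) = 3.393e-09 m = 3.393 nm

Note: The de Broglie wavelength is comparable to the localization size, as expected from wave-particle duality.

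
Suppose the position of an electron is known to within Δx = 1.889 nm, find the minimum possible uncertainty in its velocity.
30.643 km/s

Using the Heisenberg uncertainty principle and Δp = mΔv:
ΔxΔp ≥ ℏ/2
Δx(mΔv) ≥ ℏ/2

The minimum uncertainty in velocity is:
Δv_min = ℏ/(2mΔx)
Δv_min = (1.055e-34 J·s) / (2 × 9.109e-31 kg × 1.889e-09 m)
Δv_min = 3.064e+04 m/s = 30.643 km/s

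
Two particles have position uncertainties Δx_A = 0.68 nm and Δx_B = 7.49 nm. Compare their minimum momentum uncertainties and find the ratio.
Particle A has the larger minimum momentum uncertainty, by a factor of 11.01.

For each particle, the minimum momentum uncertainty is Δp_min = ℏ/(2Δx):

Particle A: Δp_A = ℏ/(2×6.800e-10 m) = 7.754e-26 kg·m/s
Particle B: Δp_B = ℏ/(2×7.490e-09 m) = 7.040e-27 kg·m/s

Ratio: Δp_A/Δp_B = 11.01

Since Δp_min ∝ 1/Δx, the particle with smaller position uncertainty (A) has larger momentum uncertainty.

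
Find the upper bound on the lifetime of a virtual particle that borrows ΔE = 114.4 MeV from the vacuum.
2.877 ys

Using the energy-time uncertainty principle:
ΔEΔt ≥ ℏ/2

For a virtual particle borrowing energy ΔE, the maximum lifetime is:
Δt_max = ℏ/(2ΔE)

Converting energy:
ΔE = 114.4 MeV = 1.833e-11 J

Δt_max = (1.055e-34 J·s) / (2 × 1.833e-11 J)
Δt_max = 2.877e-24 s = 2.877 ys

Virtual particles with higher borrowed energy exist for shorter times.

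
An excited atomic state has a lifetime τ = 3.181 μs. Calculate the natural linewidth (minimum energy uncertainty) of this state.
103.460 peV

Using the energy-time uncertainty principle:
ΔEΔt ≥ ℏ/2

The lifetime τ represents the time uncertainty Δt.
The natural linewidth (minimum energy uncertainty) is:

ΔE = ℏ/(2τ)
ΔE = (1.055e-34 J·s) / (2 × 3.181e-06 s)
ΔE = 1.658e-29 J = 103.460 peV

This natural linewidth limits the precision of spectroscopic measurements.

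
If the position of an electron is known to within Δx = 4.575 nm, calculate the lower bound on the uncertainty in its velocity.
12.652 km/s

Using the Heisenberg uncertainty principle and Δp = mΔv:
ΔxΔp ≥ ℏ/2
Δx(mΔv) ≥ ℏ/2

The minimum uncertainty in velocity is:
Δv_min = ℏ/(2mΔx)
Δv_min = (1.055e-34 J·s) / (2 × 9.109e-31 kg × 4.575e-09 m)
Δv_min = 1.265e+04 m/s = 12.652 km/s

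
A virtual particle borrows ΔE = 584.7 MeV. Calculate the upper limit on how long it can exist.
5.629 × 10^-25 s

Using the energy-time uncertainty principle:
ΔEΔt ≥ ℏ/2

For a virtual particle borrowing energy ΔE, the maximum lifetime is:
Δt_max = ℏ/(2ΔE)

Converting energy:
ΔE = 584.7 MeV = 9.368e-11 J

Δt_max = (1.055e-34 J·s) / (2 × 9.368e-11 J)
Δt_max = 5.629e-25 s = 5.629 × 10^-25 s

Virtual particles with higher borrowed energy exist for shorter times.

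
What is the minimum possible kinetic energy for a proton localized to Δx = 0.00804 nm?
80.249 meV

Localizing a particle requires giving it sufficient momentum uncertainty:

1. From uncertainty principle: Δp ≥ ℏ/(2Δx)
   Δp_min = (1.055e-34 J·s) / (2 × 8.040e-12 m)
   Δp_min = 6.558e-24 kg·m/s

2. This momentum uncertainty corresponds to kinetic energy:
   KE ≈ (Δp)²/(2m) = (6.558e-24)²/(2 × 1.673e-27 kg)
   KE = 1.286e-20 J = 80.249 meV

Tighter localization requires more energy.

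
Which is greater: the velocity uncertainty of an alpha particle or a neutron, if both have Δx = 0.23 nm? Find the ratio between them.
The neutron has the larger minimum velocity uncertainty, by a ratio of 4.0.

For both particles, Δp_min = ℏ/(2Δx) = 2.293e-25 kg·m/s (same for both).

The velocity uncertainty is Δv = Δp/m:
- alpha particle: Δv = 2.293e-25 / 6.645e-27 = 3.450e+01 m/s = 34.502 m/s
- neutron: Δv = 2.293e-25 / 1.675e-27 = 1.369e+02 m/s = 136.874 m/s

Ratio: 1.369e+02 / 3.450e+01 = 4.0

The lighter particle has larger velocity uncertainty because Δv ∝ 1/m.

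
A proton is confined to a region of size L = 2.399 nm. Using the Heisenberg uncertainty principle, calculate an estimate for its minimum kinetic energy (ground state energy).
901.350 neV

Using the uncertainty principle to estimate ground state energy:

1. The position uncertainty is approximately the confinement size:
   Δx ≈ L = 2.399e-09 m

2. From ΔxΔp ≥ ℏ/2, the minimum momentum uncertainty is:
   Δp ≈ ℏ/(2L) = 2.198e-26 kg·m/s

3. The kinetic energy is approximately:
   KE ≈ (Δp)²/(2m) = (2.198e-26)²/(2 × 1.673e-27 kg)
   KE ≈ 1.444e-25 J = 901.350 neV

This is an order-of-magnitude estimate of the ground state energy.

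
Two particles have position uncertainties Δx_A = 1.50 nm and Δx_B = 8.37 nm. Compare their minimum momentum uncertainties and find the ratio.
Particle A has the larger minimum momentum uncertainty, by a factor of 5.58.

For each particle, the minimum momentum uncertainty is Δp_min = ℏ/(2Δx):

Particle A: Δp_A = ℏ/(2×1.500e-09 m) = 3.515e-26 kg·m/s
Particle B: Δp_B = ℏ/(2×8.370e-09 m) = 6.300e-27 kg·m/s

Ratio: Δp_A/Δp_B = 5.58

Since Δp_min ∝ 1/Δx, the particle with smaller position uncertainty (A) has larger momentum uncertainty.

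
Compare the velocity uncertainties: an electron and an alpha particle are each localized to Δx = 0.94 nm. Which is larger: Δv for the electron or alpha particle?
The electron has the larger minimum velocity uncertainty, by a ratio of 7294.3.

For both particles, Δp_min = ℏ/(2Δx) = 5.609e-26 kg·m/s (same for both).

The velocity uncertainty is Δv = Δp/m:
- electron: Δv = 5.609e-26 / 9.109e-31 = 6.158e+04 m/s = 61.579 km/s
- alpha particle: Δv = 5.609e-26 / 6.645e-27 = 8.442e+00 m/s = 8.442 m/s

Ratio: 6.158e+04 / 8.442e+00 = 7294.3

The lighter particle has larger velocity uncertainty because Δv ∝ 1/m.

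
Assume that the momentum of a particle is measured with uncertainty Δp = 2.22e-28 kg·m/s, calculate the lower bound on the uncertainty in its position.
237.516 nm

Using the Heisenberg uncertainty principle:
ΔxΔp ≥ ℏ/2

The minimum uncertainty in position is:
Δx_min = ℏ/(2Δp)
Δx_min = (1.055e-34 J·s) / (2 × 2.220e-28 kg·m/s)
Δx_min = 2.375e-07 m = 237.516 nm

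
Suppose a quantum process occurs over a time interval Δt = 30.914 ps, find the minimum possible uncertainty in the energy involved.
10.646 μeV

Using the energy-time uncertainty principle:
ΔEΔt ≥ ℏ/2

The minimum uncertainty in energy is:
ΔE_min = ℏ/(2Δt)
ΔE_min = (1.055e-34 J·s) / (2 × 3.091e-11 s)
ΔE_min = 1.706e-24 J = 10.646 μeV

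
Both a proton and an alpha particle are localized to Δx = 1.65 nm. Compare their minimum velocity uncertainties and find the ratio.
The proton has the larger minimum velocity uncertainty, by a ratio of 4.0.

For both particles, Δp_min = ℏ/(2Δx) = 3.196e-26 kg·m/s (same for both).

The velocity uncertainty is Δv = Δp/m:
- proton: Δv = 3.196e-26 / 1.673e-27 = 1.911e+01 m/s = 19.106 m/s
- alpha particle: Δv = 3.196e-26 / 6.645e-27 = 4.809e+00 m/s = 4.809 m/s

Ratio: 1.911e+01 / 4.809e+00 = 4.0

The lighter particle has larger velocity uncertainty because Δv ∝ 1/m.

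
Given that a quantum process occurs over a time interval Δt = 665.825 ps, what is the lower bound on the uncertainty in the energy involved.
494.283 neV

Using the energy-time uncertainty principle:
ΔEΔt ≥ ℏ/2

The minimum uncertainty in energy is:
ΔE_min = ℏ/(2Δt)
ΔE_min = (1.055e-34 J·s) / (2 × 6.658e-10 s)
ΔE_min = 7.919e-26 J = 494.283 neV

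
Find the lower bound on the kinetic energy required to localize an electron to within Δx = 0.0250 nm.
15.240 eV

Localizing a particle requires giving it sufficient momentum uncertainty:

1. From uncertainty principle: Δp ≥ ℏ/(2Δx)
   Δp_min = (1.055e-34 J·s) / (2 × 2.500e-11 m)
   Δp_min = 2.109e-24 kg·m/s

2. This momentum uncertainty corresponds to kinetic energy:
   KE ≈ (Δp)²/(2m) = (2.109e-24)²/(2 × 9.109e-31 kg)
   KE = 2.442e-18 J = 15.240 eV

Tighter localization requires more energy.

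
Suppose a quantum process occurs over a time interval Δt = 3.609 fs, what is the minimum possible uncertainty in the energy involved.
91.190 meV

Using the energy-time uncertainty principle:
ΔEΔt ≥ ℏ/2

The minimum uncertainty in energy is:
ΔE_min = ℏ/(2Δt)
ΔE_min = (1.055e-34 J·s) / (2 × 3.609e-15 s)
ΔE_min = 1.461e-20 J = 91.190 meV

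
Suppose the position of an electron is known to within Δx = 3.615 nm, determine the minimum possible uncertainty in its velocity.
16.012 km/s

Using the Heisenberg uncertainty principle and Δp = mΔv:
ΔxΔp ≥ ℏ/2
Δx(mΔv) ≥ ℏ/2

The minimum uncertainty in velocity is:
Δv_min = ℏ/(2mΔx)
Δv_min = (1.055e-34 J·s) / (2 × 9.109e-31 kg × 3.615e-09 m)
Δv_min = 1.601e+04 m/s = 16.012 km/s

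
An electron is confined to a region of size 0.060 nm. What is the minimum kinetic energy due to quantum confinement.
2.646 eV

Using the uncertainty principle:

1. Position uncertainty: Δx ≈ 6.000e-11 m
2. Minimum momentum uncertainty: Δp = ℏ/(2Δx) = 8.788e-25 kg·m/s
3. Minimum kinetic energy:
   KE = (Δp)²/(2m) = (8.788e-25)²/(2 × 9.109e-31 kg)
   KE = 4.239e-19 J = 2.646 eV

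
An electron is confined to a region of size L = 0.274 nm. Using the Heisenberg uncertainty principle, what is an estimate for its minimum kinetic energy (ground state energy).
126.871 meV

Using the uncertainty principle to estimate ground state energy:

1. The position uncertainty is approximately the confinement size:
   Δx ≈ L = 2.740e-10 m

2. From ΔxΔp ≥ ℏ/2, the minimum momentum uncertainty is:
   Δp ≈ ℏ/(2L) = 1.924e-25 kg·m/s

3. The kinetic energy is approximately:
   KE ≈ (Δp)²/(2m) = (1.924e-25)²/(2 × 9.109e-31 kg)
   KE ≈ 2.033e-20 J = 126.871 meV

This is an order-of-magnitude estimate of the ground state energy.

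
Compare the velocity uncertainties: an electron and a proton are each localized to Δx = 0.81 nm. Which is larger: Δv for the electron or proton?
The electron has the larger minimum velocity uncertainty, by a ratio of 1836.2.

For both particles, Δp_min = ℏ/(2Δx) = 6.510e-26 kg·m/s (same for both).

The velocity uncertainty is Δv = Δp/m:
- electron: Δv = 6.510e-26 / 9.109e-31 = 7.146e+04 m/s = 71.462 km/s
- proton: Δv = 6.510e-26 / 1.673e-27 = 3.892e+01 m/s = 38.919 m/s

Ratio: 7.146e+04 / 3.892e+01 = 1836.2

The lighter particle has larger velocity uncertainty because Δv ∝ 1/m.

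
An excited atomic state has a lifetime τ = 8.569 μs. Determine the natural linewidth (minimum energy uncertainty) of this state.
38.407 peV

Using the energy-time uncertainty principle:
ΔEΔt ≥ ℏ/2

The lifetime τ represents the time uncertainty Δt.
The natural linewidth (minimum energy uncertainty) is:

ΔE = ℏ/(2τ)
ΔE = (1.055e-34 J·s) / (2 × 8.569e-06 s)
ΔE = 6.153e-30 J = 38.407 peV

This natural linewidth limits the precision of spectroscopic measurements.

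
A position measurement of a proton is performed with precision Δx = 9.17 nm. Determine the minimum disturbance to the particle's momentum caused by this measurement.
5.750 × 10^-27 kg·m/s

The uncertainty principle implies that measuring position disturbs momentum:
ΔxΔp ≥ ℏ/2

When we measure position with precision Δx, we necessarily introduce a momentum uncertainty:
Δp ≥ ℏ/(2Δx)
Δp_min = (1.055e-34 J·s) / (2 × 9.170e-09 m)
Δp_min = 5.750e-27 kg·m/s

The more precisely we measure position, the greater the momentum disturbance.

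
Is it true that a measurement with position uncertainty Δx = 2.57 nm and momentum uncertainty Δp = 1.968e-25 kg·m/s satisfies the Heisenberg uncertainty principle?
Yes, it satisfies the uncertainty principle.

Calculate the product ΔxΔp:
ΔxΔp = (2.570e-09 m) × (1.968e-25 kg·m/s)
ΔxΔp = 5.058e-34 J·s

Compare to the minimum allowed value ℏ/2:
ℏ/2 = 5.273e-35 J·s

Since ΔxΔp = 5.058e-34 J·s ≥ 5.273e-35 J·s = ℏ/2,
the measurement satisfies the uncertainty principle.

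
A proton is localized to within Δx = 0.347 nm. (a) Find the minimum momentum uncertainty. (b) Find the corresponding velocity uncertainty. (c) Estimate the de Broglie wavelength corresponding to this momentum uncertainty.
(a) Δp_min = 1.520 × 10^-25 kg·m/s
(b) Δv_min = 90.849 m/s
(c) λ_dB = 4.361 nm

Step-by-step:

(a) From the uncertainty principle:
Δp_min = ℏ/(2Δx) = (1.055e-34 J·s)/(2 × 3.470e-10 m) = 1.520e-25 kg·m/s

(b) The velocity uncertainty:
Δv = Δp/m = (1.520e-25 kg·m/s)/(1.673e-27 kg) = 9.085e+01 m/s = 90.849 m/s

(c) The de Broglie wavelength for this momentum:
λ = h/p = (6.626e-34 J·s)/(1.520e-25 kg·m/s) = 4.361e-09 m = 4.361 nm

Note: The de Broglie wavelength is comparable to the localization size, as expected from wave-particle duality.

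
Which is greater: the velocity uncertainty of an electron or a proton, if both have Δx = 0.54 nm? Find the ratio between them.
The electron has the larger minimum velocity uncertainty, by a ratio of 1836.2.

For both particles, Δp_min = ℏ/(2Δx) = 9.765e-26 kg·m/s (same for both).

The velocity uncertainty is Δv = Δp/m:
- electron: Δv = 9.765e-26 / 9.109e-31 = 1.072e+05 m/s = 107.192 km/s
- proton: Δv = 9.765e-26 / 1.673e-27 = 5.838e+01 m/s = 58.379 m/s

Ratio: 1.072e+05 / 5.838e+01 = 1836.2

The lighter particle has larger velocity uncertainty because Δv ∝ 1/m.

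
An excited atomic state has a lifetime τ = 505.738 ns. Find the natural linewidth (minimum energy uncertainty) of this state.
650.744 peV

Using the energy-time uncertainty principle:
ΔEΔt ≥ ℏ/2

The lifetime τ represents the time uncertainty Δt.
The natural linewidth (minimum energy uncertainty) is:

ΔE = ℏ/(2τ)
ΔE = (1.055e-34 J·s) / (2 × 5.057e-07 s)
ΔE = 1.043e-28 J = 650.744 peV

This natural linewidth limits the precision of spectroscopic measurements.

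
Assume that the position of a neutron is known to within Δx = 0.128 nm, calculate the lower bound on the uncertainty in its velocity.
245.946 m/s

Using the Heisenberg uncertainty principle and Δp = mΔv:
ΔxΔp ≥ ℏ/2
Δx(mΔv) ≥ ℏ/2

The minimum uncertainty in velocity is:
Δv_min = ℏ/(2mΔx)
Δv_min = (1.055e-34 J·s) / (2 × 1.675e-27 kg × 1.280e-10 m)
Δv_min = 2.459e+02 m/s = 245.946 m/s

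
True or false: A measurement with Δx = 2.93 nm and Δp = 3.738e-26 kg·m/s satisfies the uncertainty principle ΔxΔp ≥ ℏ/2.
Yes, it satisfies the uncertainty principle.

Calculate the product ΔxΔp:
ΔxΔp = (2.930e-09 m) × (3.738e-26 kg·m/s)
ΔxΔp = 1.095e-34 J·s

Compare to the minimum allowed value ℏ/2:
ℏ/2 = 5.273e-35 J·s

Since ΔxΔp = 1.095e-34 J·s ≥ 5.273e-35 J·s = ℏ/2,
the measurement satisfies the uncertainty principle.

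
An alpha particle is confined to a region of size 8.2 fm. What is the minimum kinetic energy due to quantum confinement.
19.420 keV

Using the uncertainty principle:

1. Position uncertainty: Δx ≈ 8.200e-15 m
2. Minimum momentum uncertainty: Δp = ℏ/(2Δx) = 6.430e-21 kg·m/s
3. Minimum kinetic energy:
   KE = (Δp)²/(2m) = (6.430e-21)²/(2 × 6.645e-27 kg)
   KE = 3.111e-15 J = 19.420 keV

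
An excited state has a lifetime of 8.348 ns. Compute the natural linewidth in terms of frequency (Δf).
9.533 MHz

Using the energy-time uncertainty principle and E = hf:
ΔEΔt ≥ ℏ/2
hΔf·Δt ≥ ℏ/2

The minimum frequency uncertainty is:
Δf = ℏ/(2hτ) = 1/(4πτ)
Δf = 1/(4π × 8.348e-09 s)
Δf = 9.533e+06 Hz = 9.533 MHz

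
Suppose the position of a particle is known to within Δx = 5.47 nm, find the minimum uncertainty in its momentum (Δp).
9.640 × 10^-27 kg·m/s

Using the Heisenberg uncertainty principle:
ΔxΔp ≥ ℏ/2

The minimum uncertainty in momentum is:
Δp_min = ℏ/(2Δx)
Δp_min = (1.055e-34 J·s) / (2 × 5.470e-09 m)
Δp_min = 9.640e-27 kg·m/s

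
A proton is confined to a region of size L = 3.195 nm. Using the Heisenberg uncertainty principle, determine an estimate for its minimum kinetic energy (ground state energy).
508.174 neV

Using the uncertainty principle to estimate ground state energy:

1. The position uncertainty is approximately the confinement size:
   Δx ≈ L = 3.195e-09 m

2. From ΔxΔp ≥ ℏ/2, the minimum momentum uncertainty is:
   Δp ≈ ℏ/(2L) = 1.650e-26 kg·m/s

3. The kinetic energy is approximately:
   KE ≈ (Δp)²/(2m) = (1.650e-26)²/(2 × 1.673e-27 kg)
   KE ≈ 8.142e-26 J = 508.174 neV

This is an order-of-magnitude estimate of the ground state energy.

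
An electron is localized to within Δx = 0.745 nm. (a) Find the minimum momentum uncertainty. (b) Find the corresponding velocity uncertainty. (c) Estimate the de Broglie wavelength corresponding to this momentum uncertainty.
(a) Δp_min = 7.078 × 10^-26 kg·m/s
(b) Δv_min = 77.696 km/s
(c) λ_dB = 9.362 nm

Step-by-step:

(a) From the uncertainty principle:
Δp_min = ℏ/(2Δx) = (1.055e-34 J·s)/(2 × 7.450e-10 m) = 7.078e-26 kg·m/s

(b) The velocity uncertainty:
Δv = Δp/m = (7.078e-26 kg·m/s)/(9.109e-31 kg) = 7.770e+04 m/s = 77.696 km/s

(c) The de Broglie wavelength for this momentum:
λ = h/p = (6.626e-34 J·s)/(7.078e-26 kg·m/s) = 9.362e-09 m = 9.362 nm

Note: The de Broglie wavelength is comparable to the localization size, as expected from wave-particle duality.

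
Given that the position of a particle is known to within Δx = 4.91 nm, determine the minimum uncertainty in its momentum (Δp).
1.074 × 10^-26 kg·m/s

Using the Heisenberg uncertainty principle:
ΔxΔp ≥ ℏ/2

The minimum uncertainty in momentum is:
Δp_min = ℏ/(2Δx)
Δp_min = (1.055e-34 J·s) / (2 × 4.910e-09 m)
Δp_min = 1.074e-26 kg·m/s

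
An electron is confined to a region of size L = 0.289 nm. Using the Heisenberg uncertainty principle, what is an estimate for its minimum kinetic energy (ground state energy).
114.043 meV

Using the uncertainty principle to estimate ground state energy:

1. The position uncertainty is approximately the confinement size:
   Δx ≈ L = 2.890e-10 m

2. From ΔxΔp ≥ ℏ/2, the minimum momentum uncertainty is:
   Δp ≈ ℏ/(2L) = 1.825e-25 kg·m/s

3. The kinetic energy is approximately:
   KE ≈ (Δp)²/(2m) = (1.825e-25)²/(2 × 9.109e-31 kg)
   KE ≈ 1.827e-20 J = 114.043 meV

This is an order-of-magnitude estimate of the ground state energy.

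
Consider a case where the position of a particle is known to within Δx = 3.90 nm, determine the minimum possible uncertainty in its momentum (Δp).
1.352 × 10^-26 kg·m/s

Using the Heisenberg uncertainty principle:
ΔxΔp ≥ ℏ/2

The minimum uncertainty in momentum is:
Δp_min = ℏ/(2Δx)
Δp_min = (1.055e-34 J·s) / (2 × 3.900e-09 m)
Δp_min = 1.352e-26 kg·m/s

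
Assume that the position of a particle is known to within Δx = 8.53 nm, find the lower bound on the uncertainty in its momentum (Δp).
6.182 × 10^-27 kg·m/s

Using the Heisenberg uncertainty principle:
ΔxΔp ≥ ℏ/2

The minimum uncertainty in momentum is:
Δp_min = ℏ/(2Δx)
Δp_min = (1.055e-34 J·s) / (2 × 8.530e-09 m)
Δp_min = 6.182e-27 kg·m/s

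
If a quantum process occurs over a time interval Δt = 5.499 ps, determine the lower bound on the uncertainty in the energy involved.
59.848 μeV

Using the energy-time uncertainty principle:
ΔEΔt ≥ ℏ/2

The minimum uncertainty in energy is:
ΔE_min = ℏ/(2Δt)
ΔE_min = (1.055e-34 J·s) / (2 × 5.499e-12 s)
ΔE_min = 9.589e-24 J = 59.848 μeV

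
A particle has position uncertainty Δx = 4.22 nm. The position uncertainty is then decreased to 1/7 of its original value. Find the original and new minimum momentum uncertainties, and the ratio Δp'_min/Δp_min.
Original Δp_min = 1.249 × 10^-26 kg·m/s; new Δp'_min = 8.746 × 10^-26 kg·m/s; ratio Δp'_min/Δp_min = 7.

From the uncertainty principle ΔxΔp ≥ ℏ/2, the minimum momentum uncertainty is Δp_min = ℏ/(2Δx).

Original (Δx = 4.22 nm = 4.220e-09 m):
Δp_min = (1.055e-34 J·s)/(2 × 4.220e-09 m) = 1.249e-26 kg·m/s

When Δx → (1/7)Δx:
Δp'_min = ℏ/(2 × (1/7)Δx) = 7 × ℏ/(2Δx) = 7 × Δp_min
Δp'_min = 7 × 1.249e-26 kg·m/s = 8.746e-26 kg·m/s

Since Δp_min ∝ 1/Δx, when Δx is decreased to 1/7 of its original value, Δp_min increases to 7 times its original value.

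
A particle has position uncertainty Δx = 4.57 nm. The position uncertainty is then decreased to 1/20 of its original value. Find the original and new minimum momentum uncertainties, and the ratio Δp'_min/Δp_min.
Original Δp_min = 1.154 × 10^-26 kg·m/s; new Δp'_min = 2.308 × 10^-25 kg·m/s; ratio Δp'_min/Δp_min = 20.

From the uncertainty principle ΔxΔp ≥ ℏ/2, the minimum momentum uncertainty is Δp_min = ℏ/(2Δx).

Original (Δx = 4.57 nm = 4.570e-09 m):
Δp_min = (1.055e-34 J·s)/(2 × 4.570e-09 m) = 1.154e-26 kg·m/s

When Δx → (1/20)Δx:
Δp'_min = ℏ/(2 × (1/20)Δx) = 20 × ℏ/(2Δx) = 20 × Δp_min
Δp'_min = 20 × 1.154e-26 kg·m/s = 2.308e-25 kg·m/s

Since Δp_min ∝ 1/Δx, when Δx is decreased to 1/20 of its original value, Δp_min increases to 20 times its original value.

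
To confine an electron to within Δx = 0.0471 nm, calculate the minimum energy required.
4.294 eV

Localizing a particle requires giving it sufficient momentum uncertainty:

1. From uncertainty principle: Δp ≥ ℏ/(2Δx)
   Δp_min = (1.055e-34 J·s) / (2 × 4.710e-11 m)
   Δp_min = 1.120e-24 kg·m/s

2. This momentum uncertainty corresponds to kinetic energy:
   KE ≈ (Δp)²/(2m) = (1.120e-24)²/(2 × 9.109e-31 kg)
   KE = 6.879e-19 J = 4.294 eV

Tighter localization requires more energy.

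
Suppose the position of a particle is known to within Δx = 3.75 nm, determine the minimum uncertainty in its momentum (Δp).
1.406 × 10^-26 kg·m/s

Using the Heisenberg uncertainty principle:
ΔxΔp ≥ ℏ/2

The minimum uncertainty in momentum is:
Δp_min = ℏ/(2Δx)
Δp_min = (1.055e-34 J·s) / (2 × 3.750e-09 m)
Δp_min = 1.406e-26 kg·m/s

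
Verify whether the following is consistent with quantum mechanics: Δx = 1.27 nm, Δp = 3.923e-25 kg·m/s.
Yes, it satisfies the uncertainty principle.

Calculate the product ΔxΔp:
ΔxΔp = (1.270e-09 m) × (3.923e-25 kg·m/s)
ΔxΔp = 4.982e-34 J·s

Compare to the minimum allowed value ℏ/2:
ℏ/2 = 5.273e-35 J·s

Since ΔxΔp = 4.982e-34 J·s ≥ 5.273e-35 J·s = ℏ/2,
the measurement satisfies the uncertainty principle.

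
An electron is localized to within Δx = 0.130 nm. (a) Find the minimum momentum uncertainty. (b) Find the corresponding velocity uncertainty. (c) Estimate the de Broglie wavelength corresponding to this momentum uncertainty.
(a) Δp_min = 4.056 × 10^-25 kg·m/s
(b) Δv_min = 445.260 km/s
(c) λ_dB = 1.634 nm

Step-by-step:

(a) From the uncertainty principle:
Δp_min = ℏ/(2Δx) = (1.055e-34 J·s)/(2 × 1.300e-10 m) = 4.056e-25 kg·m/s

(b) The velocity uncertainty:
Δv = Δp/m = (4.056e-25 kg·m/s)/(9.109e-31 kg) = 4.453e+05 m/s = 445.260 km/s

(c) The de Broglie wavelength for this momentum:
λ = h/p = (6.626e-34 J·s)/(4.056e-25 kg·m/s) = 1.634e-09 m = 1.634 nm

Note: The de Broglie wavelength is comparable to the localization size, as expected from wave-particle duality.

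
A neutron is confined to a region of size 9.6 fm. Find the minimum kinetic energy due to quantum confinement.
56.210 keV

Using the uncertainty principle:

1. Position uncertainty: Δx ≈ 9.600e-15 m
2. Minimum momentum uncertainty: Δp = ℏ/(2Δx) = 5.493e-21 kg·m/s
3. Minimum kinetic energy:
   KE = (Δp)²/(2m) = (5.493e-21)²/(2 × 1.675e-27 kg)
   KE = 9.006e-15 J = 56.210 keV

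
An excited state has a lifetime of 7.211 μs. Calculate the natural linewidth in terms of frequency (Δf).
11.036 kHz

Using the energy-time uncertainty principle and E = hf:
ΔEΔt ≥ ℏ/2
hΔf·Δt ≥ ℏ/2

The minimum frequency uncertainty is:
Δf = ℏ/(2hτ) = 1/(4πτ)
Δf = 1/(4π × 7.211e-06 s)
Δf = 1.104e+04 Hz = 11.036 kHz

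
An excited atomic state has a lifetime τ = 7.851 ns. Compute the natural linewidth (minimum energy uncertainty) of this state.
41.919 neV

Using the energy-time uncertainty principle:
ΔEΔt ≥ ℏ/2

The lifetime τ represents the time uncertainty Δt.
The natural linewidth (minimum energy uncertainty) is:

ΔE = ℏ/(2τ)
ΔE = (1.055e-34 J·s) / (2 × 7.851e-09 s)
ΔE = 6.716e-27 J = 41.919 neV

This natural linewidth limits the precision of spectroscopic measurements.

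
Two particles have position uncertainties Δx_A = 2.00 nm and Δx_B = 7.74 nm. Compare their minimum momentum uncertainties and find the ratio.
Particle A has the larger minimum momentum uncertainty, by a factor of 3.87.

For each particle, the minimum momentum uncertainty is Δp_min = ℏ/(2Δx):

Particle A: Δp_A = ℏ/(2×2.000e-09 m) = 2.636e-26 kg·m/s
Particle B: Δp_B = ℏ/(2×7.740e-09 m) = 6.812e-27 kg·m/s

Ratio: Δp_A/Δp_B = 3.87

Since Δp_min ∝ 1/Δx, the particle with smaller position uncertainty (A) has larger momentum uncertainty.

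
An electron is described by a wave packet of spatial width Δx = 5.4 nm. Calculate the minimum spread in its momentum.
9.765 × 10^-27 kg·m/s

For a wave packet, the spatial width Δx and momentum spread Δp are related by the uncertainty principle:
ΔxΔp ≥ ℏ/2

The minimum momentum spread is:
Δp_min = ℏ/(2Δx)
Δp_min = (1.055e-34 J·s) / (2 × 5.400e-09 m)
Δp_min = 9.765e-27 kg·m/s

A wave packet cannot have both a well-defined position and well-defined momentum.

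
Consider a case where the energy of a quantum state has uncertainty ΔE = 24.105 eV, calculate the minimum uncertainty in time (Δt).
13.653 as

Using the energy-time uncertainty principle:
ΔEΔt ≥ ℏ/2

The minimum uncertainty in time is:
Δt_min = ℏ/(2ΔE)
Δt_min = (1.055e-34 J·s) / (2 × 3.862e-18 J)
Δt_min = 1.365e-17 s = 13.653 as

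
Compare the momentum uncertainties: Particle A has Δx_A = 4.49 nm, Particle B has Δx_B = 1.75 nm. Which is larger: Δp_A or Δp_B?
Particle B has the larger minimum momentum uncertainty, by a factor of 2.57.

For each particle, the minimum momentum uncertainty is Δp_min = ℏ/(2Δx):

Particle A: Δp_A = ℏ/(2×4.490e-09 m) = 1.174e-26 kg·m/s
Particle B: Δp_B = ℏ/(2×1.750e-09 m) = 3.013e-26 kg·m/s

Ratio: Δp_B/Δp_A = 2.57

Since Δp_min ∝ 1/Δx, the particle with smaller position uncertainty (B) has larger momentum uncertainty.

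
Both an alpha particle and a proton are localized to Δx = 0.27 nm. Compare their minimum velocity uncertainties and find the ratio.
The proton has the larger minimum velocity uncertainty, by a ratio of 4.0.

For both particles, Δp_min = ℏ/(2Δx) = 1.953e-25 kg·m/s (same for both).

The velocity uncertainty is Δv = Δp/m:
- alpha particle: Δv = 1.953e-25 / 6.645e-27 = 2.939e+01 m/s = 29.391 m/s
- proton: Δv = 1.953e-25 / 1.673e-27 = 1.168e+02 m/s = 116.757 m/s

Ratio: 1.168e+02 / 2.939e+01 = 4.0

The lighter particle has larger velocity uncertainty because Δv ∝ 1/m.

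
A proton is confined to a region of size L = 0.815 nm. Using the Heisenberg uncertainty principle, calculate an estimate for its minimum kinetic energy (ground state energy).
7.810 μeV

Using the uncertainty principle to estimate ground state energy:

1. The position uncertainty is approximately the confinement size:
   Δx ≈ L = 8.150e-10 m

2. From ΔxΔp ≥ ℏ/2, the minimum momentum uncertainty is:
   Δp ≈ ℏ/(2L) = 6.470e-26 kg·m/s

3. The kinetic energy is approximately:
   KE ≈ (Δp)²/(2m) = (6.470e-26)²/(2 × 1.673e-27 kg)
   KE ≈ 1.251e-24 J = 7.810 μeV

This is an order-of-magnitude estimate of the ground state energy.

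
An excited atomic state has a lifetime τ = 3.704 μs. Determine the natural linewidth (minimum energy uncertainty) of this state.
88.852 peV

Using the energy-time uncertainty principle:
ΔEΔt ≥ ℏ/2

The lifetime τ represents the time uncertainty Δt.
The natural linewidth (minimum energy uncertainty) is:

ΔE = ℏ/(2τ)
ΔE = (1.055e-34 J·s) / (2 × 3.704e-06 s)
ΔE = 1.424e-29 J = 88.852 peV

This natural linewidth limits the precision of spectroscopic measurements.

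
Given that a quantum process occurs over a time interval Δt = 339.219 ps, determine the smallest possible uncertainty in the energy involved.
970.187 neV

Using the energy-time uncertainty principle:
ΔEΔt ≥ ℏ/2

The minimum uncertainty in energy is:
ΔE_min = ℏ/(2Δt)
ΔE_min = (1.055e-34 J·s) / (2 × 3.392e-10 s)
ΔE_min = 1.554e-25 J = 970.187 neV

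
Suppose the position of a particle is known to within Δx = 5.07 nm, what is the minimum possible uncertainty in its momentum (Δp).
1.040 × 10^-26 kg·m/s

Using the Heisenberg uncertainty principle:
ΔxΔp ≥ ℏ/2

The minimum uncertainty in momentum is:
Δp_min = ℏ/(2Δx)
Δp_min = (1.055e-34 J·s) / (2 × 5.070e-09 m)
Δp_min = 1.040e-26 kg·m/s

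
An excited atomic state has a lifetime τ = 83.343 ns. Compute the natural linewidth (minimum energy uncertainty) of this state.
3.949 neV

Using the energy-time uncertainty principle:
ΔEΔt ≥ ℏ/2

The lifetime τ represents the time uncertainty Δt.
The natural linewidth (minimum energy uncertainty) is:

ΔE = ℏ/(2τ)
ΔE = (1.055e-34 J·s) / (2 × 8.334e-08 s)
ΔE = 6.327e-28 J = 3.949 neV

This natural linewidth limits the precision of spectroscopic measurements.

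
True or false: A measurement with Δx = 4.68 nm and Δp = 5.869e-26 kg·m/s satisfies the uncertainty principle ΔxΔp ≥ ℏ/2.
Yes, it satisfies the uncertainty principle.

Calculate the product ΔxΔp:
ΔxΔp = (4.680e-09 m) × (5.869e-26 kg·m/s)
ΔxΔp = 2.747e-34 J·s

Compare to the minimum allowed value ℏ/2:
ℏ/2 = 5.273e-35 J·s

Since ΔxΔp = 2.747e-34 J·s ≥ 5.273e-35 J·s = ℏ/2,
the measurement satisfies the uncertainty principle.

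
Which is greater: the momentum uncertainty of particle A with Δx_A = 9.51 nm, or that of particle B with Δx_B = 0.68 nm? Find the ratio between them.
Particle B has the larger minimum momentum uncertainty, by a factor of 13.99.

For each particle, the minimum momentum uncertainty is Δp_min = ℏ/(2Δx):

Particle A: Δp_A = ℏ/(2×9.510e-09 m) = 5.545e-27 kg·m/s
Particle B: Δp_B = ℏ/(2×6.800e-10 m) = 7.754e-26 kg·m/s

Ratio: Δp_B/Δp_A = 13.99

Since Δp_min ∝ 1/Δx, the particle with smaller position uncertainty (B) has larger momentum uncertainty.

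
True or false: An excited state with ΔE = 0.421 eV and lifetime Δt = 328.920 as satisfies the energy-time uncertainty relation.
No, it violates the uncertainty relation.

Calculate the product ΔEΔt:
ΔE = 0.421 eV = 6.745e-20 J
ΔEΔt = (6.745e-20 J) × (3.289e-16 s)
ΔEΔt = 2.219e-35 J·s

Compare to the minimum allowed value ℏ/2:
ℏ/2 = 5.273e-35 J·s

Since ΔEΔt = 2.219e-35 J·s < 5.273e-35 J·s = ℏ/2,
this violates the uncertainty relation.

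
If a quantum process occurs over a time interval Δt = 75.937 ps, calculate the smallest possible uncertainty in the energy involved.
4.334 μeV

Using the energy-time uncertainty principle:
ΔEΔt ≥ ℏ/2

The minimum uncertainty in energy is:
ΔE_min = ℏ/(2Δt)
ΔE_min = (1.055e-34 J·s) / (2 × 7.594e-11 s)
ΔE_min = 6.944e-25 J = 4.334 μeV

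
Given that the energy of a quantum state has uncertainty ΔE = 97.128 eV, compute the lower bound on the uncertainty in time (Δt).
3.388 as

Using the energy-time uncertainty principle:
ΔEΔt ≥ ℏ/2

The minimum uncertainty in time is:
Δt_min = ℏ/(2ΔE)
Δt_min = (1.055e-34 J·s) / (2 × 1.556e-17 J)
Δt_min = 3.388e-18 s = 3.388 as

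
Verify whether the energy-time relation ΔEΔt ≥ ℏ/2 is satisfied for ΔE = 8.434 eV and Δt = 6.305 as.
No, it violates the uncertainty relation.

Calculate the product ΔEΔt:
ΔE = 8.434 eV = 1.351e-18 J
ΔEΔt = (1.351e-18 J) × (6.305e-18 s)
ΔEΔt = 8.520e-36 J·s

Compare to the minimum allowed value ℏ/2:
ℏ/2 = 5.273e-35 J·s

Since ΔEΔt = 8.520e-36 J·s < 5.273e-35 J·s = ℏ/2,
this violates the uncertainty relation.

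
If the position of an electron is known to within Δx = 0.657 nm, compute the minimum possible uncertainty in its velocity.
88.103 km/s

Using the Heisenberg uncertainty principle and Δp = mΔv:
ΔxΔp ≥ ℏ/2
Δx(mΔv) ≥ ℏ/2

The minimum uncertainty in velocity is:
Δv_min = ℏ/(2mΔx)
Δv_min = (1.055e-34 J·s) / (2 × 9.109e-31 kg × 6.570e-10 m)
Δv_min = 8.810e+04 m/s = 88.103 km/s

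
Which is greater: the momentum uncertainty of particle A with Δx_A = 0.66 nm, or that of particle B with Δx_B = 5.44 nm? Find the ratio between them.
Particle A has the larger minimum momentum uncertainty, by a factor of 8.24.

For each particle, the minimum momentum uncertainty is Δp_min = ℏ/(2Δx):

Particle A: Δp_A = ℏ/(2×6.600e-10 m) = 7.989e-26 kg·m/s
Particle B: Δp_B = ℏ/(2×5.440e-09 m) = 9.693e-27 kg·m/s

Ratio: Δp_A/Δp_B = 8.24

Since Δp_min ∝ 1/Δx, the particle with smaller position uncertainty (A) has larger momentum uncertainty.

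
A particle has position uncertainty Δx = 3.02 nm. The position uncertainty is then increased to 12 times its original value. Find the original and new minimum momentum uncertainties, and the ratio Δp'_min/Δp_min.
Original Δp_min = 1.746 × 10^-26 kg·m/s; new Δp'_min = 1.455 × 10^-27 kg·m/s; ratio Δp'_min/Δp_min = 1/12.

From the uncertainty principle ΔxΔp ≥ ℏ/2, the minimum momentum uncertainty is Δp_min = ℏ/(2Δx).

Original (Δx = 3.02 nm = 3.020e-09 m):
Δp_min = (1.055e-34 J·s)/(2 × 3.020e-09 m) = 1.746e-26 kg·m/s

When Δx → 12Δx:
Δp'_min = ℏ/(2 × 12Δx) = (1/12) × ℏ/(2Δx) = (1/12) × Δp_min
Δp'_min = 1/12 × 1.746e-26 kg·m/s = 1.455e-27 kg·m/s

Since Δp_min ∝ 1/Δx, when Δx is increased to 12 times its original value, Δp_min decreases to 1/12 of its original value.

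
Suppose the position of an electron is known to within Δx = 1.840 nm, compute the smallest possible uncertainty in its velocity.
31.459 km/s

Using the Heisenberg uncertainty principle and Δp = mΔv:
ΔxΔp ≥ ℏ/2
Δx(mΔv) ≥ ℏ/2

The minimum uncertainty in velocity is:
Δv_min = ℏ/(2mΔx)
Δv_min = (1.055e-34 J·s) / (2 × 9.109e-31 kg × 1.840e-09 m)
Δv_min = 3.146e+04 m/s = 31.459 km/s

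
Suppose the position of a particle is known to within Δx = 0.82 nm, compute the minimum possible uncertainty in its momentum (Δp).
6.430 × 10^-26 kg·m/s

Using the Heisenberg uncertainty principle:
ΔxΔp ≥ ℏ/2

The minimum uncertainty in momentum is:
Δp_min = ℏ/(2Δx)
Δp_min = (1.055e-34 J·s) / (2 × 8.200e-10 m)
Δp_min = 6.430e-26 kg·m/s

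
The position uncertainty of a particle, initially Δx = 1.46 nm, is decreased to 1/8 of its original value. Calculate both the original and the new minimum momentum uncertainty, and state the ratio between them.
Original Δp_min = 3.612 × 10^-26 kg·m/s; new Δp'_min = 2.889 × 10^-25 kg·m/s; ratio Δp'_min/Δp_min = 8.

From the uncertainty principle ΔxΔp ≥ ℏ/2, the minimum momentum uncertainty is Δp_min = ℏ/(2Δx).

Original (Δx = 1.46 nm = 1.460e-09 m):
Δp_min = (1.055e-34 J·s)/(2 × 1.460e-09 m) = 3.612e-26 kg·m/s

When Δx → (1/8)Δx:
Δp'_min = ℏ/(2 × (1/8)Δx) = 8 × ℏ/(2Δx) = 8 × Δp_min
Δp'_min = 8 × 3.612e-26 kg·m/s = 2.889e-25 kg·m/s

Since Δp_min ∝ 1/Δx, when Δx is decreased to 1/8 of its original value, Δp_min increases to 8 times its original value.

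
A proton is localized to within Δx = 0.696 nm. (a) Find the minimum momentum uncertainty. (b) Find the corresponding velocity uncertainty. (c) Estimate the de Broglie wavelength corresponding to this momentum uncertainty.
(a) Δp_min = 7.576 × 10^-26 kg·m/s
(b) Δv_min = 45.294 m/s
(c) λ_dB = 8.746 nm

Step-by-step:

(a) From the uncertainty principle:
Δp_min = ℏ/(2Δx) = (1.055e-34 J·s)/(2 × 6.960e-10 m) = 7.576e-26 kg·m/s

(b) The velocity uncertainty:
Δv = Δp/m = (7.576e-26 kg·m/s)/(1.673e-27 kg) = 4.529e+01 m/s = 45.294 m/s

(c) The de Broglie wavelength for this momentum:
λ = h/p = (6.626e-34 J·s)/(7.576e-26 kg·m/s) = 8.746e-09 m = 8.746 nm

Note: The de Broglie wavelength is comparable to the localization size, as expected from wave-particle duality.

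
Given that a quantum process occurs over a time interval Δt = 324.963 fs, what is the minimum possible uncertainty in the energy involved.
1.013 meV

Using the energy-time uncertainty principle:
ΔEΔt ≥ ℏ/2

The minimum uncertainty in energy is:
ΔE_min = ℏ/(2Δt)
ΔE_min = (1.055e-34 J·s) / (2 × 3.250e-13 s)
ΔE_min = 1.623e-22 J = 1.013 meV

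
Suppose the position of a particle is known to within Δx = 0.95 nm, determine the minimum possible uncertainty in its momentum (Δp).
5.550 × 10^-26 kg·m/s

Using the Heisenberg uncertainty principle:
ΔxΔp ≥ ℏ/2

The minimum uncertainty in momentum is:
Δp_min = ℏ/(2Δx)
Δp_min = (1.055e-34 J·s) / (2 × 9.500e-10 m)
Δp_min = 5.550e-26 kg·m/s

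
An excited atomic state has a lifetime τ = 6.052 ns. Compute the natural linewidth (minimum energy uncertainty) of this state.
54.380 neV

Using the energy-time uncertainty principle:
ΔEΔt ≥ ℏ/2

The lifetime τ represents the time uncertainty Δt.
The natural linewidth (minimum energy uncertainty) is:

ΔE = ℏ/(2τ)
ΔE = (1.055e-34 J·s) / (2 × 6.052e-09 s)
ΔE = 8.713e-27 J = 54.380 neV

This natural linewidth limits the precision of spectroscopic measurements.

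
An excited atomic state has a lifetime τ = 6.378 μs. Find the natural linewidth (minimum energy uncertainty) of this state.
51.600 peV

Using the energy-time uncertainty principle:
ΔEΔt ≥ ℏ/2

The lifetime τ represents the time uncertainty Δt.
The natural linewidth (minimum energy uncertainty) is:

ΔE = ℏ/(2τ)
ΔE = (1.055e-34 J·s) / (2 × 6.378e-06 s)
ΔE = 8.267e-30 J = 51.600 peV

This natural linewidth limits the precision of spectroscopic measurements.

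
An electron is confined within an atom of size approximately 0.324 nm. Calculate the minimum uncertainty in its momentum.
1.627 × 10^-25 kg·m/s

Using the Heisenberg uncertainty principle:
ΔxΔp ≥ ℏ/2

With Δx ≈ L = 3.240e-10 m (the confinement size):
Δp_min = ℏ/(2Δx)
Δp_min = (1.055e-34 J·s) / (2 × 3.240e-10 m)
Δp_min = 1.627e-25 kg·m/s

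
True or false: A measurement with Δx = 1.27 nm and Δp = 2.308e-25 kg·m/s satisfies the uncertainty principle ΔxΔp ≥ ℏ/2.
Yes, it satisfies the uncertainty principle.

Calculate the product ΔxΔp:
ΔxΔp = (1.270e-09 m) × (2.308e-25 kg·m/s)
ΔxΔp = 2.931e-34 J·s

Compare to the minimum allowed value ℏ/2:
ℏ/2 = 5.273e-35 J·s

Since ΔxΔp = 2.931e-34 J·s ≥ 5.273e-35 J·s = ℏ/2,
the measurement satisfies the uncertainty principle.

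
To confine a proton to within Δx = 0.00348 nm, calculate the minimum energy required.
428.347 meV

Localizing a particle requires giving it sufficient momentum uncertainty:

1. From uncertainty principle: Δp ≥ ℏ/(2Δx)
   Δp_min = (1.055e-34 J·s) / (2 × 3.480e-12 m)
   Δp_min = 1.515e-23 kg·m/s

2. This momentum uncertainty corresponds to kinetic energy:
   KE ≈ (Δp)²/(2m) = (1.515e-23)²/(2 × 1.673e-27 kg)
   KE = 6.863e-20 J = 428.347 meV

Tighter localization requires more energy.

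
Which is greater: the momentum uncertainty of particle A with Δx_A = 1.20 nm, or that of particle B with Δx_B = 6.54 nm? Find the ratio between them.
Particle A has the larger minimum momentum uncertainty, by a factor of 5.45.

For each particle, the minimum momentum uncertainty is Δp_min = ℏ/(2Δx):

Particle A: Δp_A = ℏ/(2×1.200e-09 m) = 4.394e-26 kg·m/s
Particle B: Δp_B = ℏ/(2×6.540e-09 m) = 8.062e-27 kg·m/s

Ratio: Δp_A/Δp_B = 5.45

Since Δp_min ∝ 1/Δx, the particle with smaller position uncertainty (A) has larger momentum uncertainty.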